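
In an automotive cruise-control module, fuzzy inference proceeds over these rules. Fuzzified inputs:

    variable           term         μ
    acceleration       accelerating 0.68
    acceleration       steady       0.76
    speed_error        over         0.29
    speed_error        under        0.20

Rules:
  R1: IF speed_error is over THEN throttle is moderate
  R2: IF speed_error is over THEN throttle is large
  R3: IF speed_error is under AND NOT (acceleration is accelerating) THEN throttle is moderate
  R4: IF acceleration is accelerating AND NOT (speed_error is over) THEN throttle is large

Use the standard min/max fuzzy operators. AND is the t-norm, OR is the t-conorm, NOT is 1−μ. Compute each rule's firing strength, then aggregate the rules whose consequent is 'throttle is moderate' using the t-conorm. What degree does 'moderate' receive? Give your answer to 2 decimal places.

0.29

R1: over=0.29 → w = 0.29
R2: over=0.29 → w = 0.29
R3: under=0.20, ¬accelerating=1−0.68=0.32; AND[min(a, b)] → w = 0.20
R4: accelerating=0.68, ¬over=1−0.29=0.71; AND[min(a, b)] → w = 0.68
Rules with consequent 'moderate': {R1, R3} → strengths 0.29, 0.20
Aggregate via t-conorm [max(a, b)]: 0.29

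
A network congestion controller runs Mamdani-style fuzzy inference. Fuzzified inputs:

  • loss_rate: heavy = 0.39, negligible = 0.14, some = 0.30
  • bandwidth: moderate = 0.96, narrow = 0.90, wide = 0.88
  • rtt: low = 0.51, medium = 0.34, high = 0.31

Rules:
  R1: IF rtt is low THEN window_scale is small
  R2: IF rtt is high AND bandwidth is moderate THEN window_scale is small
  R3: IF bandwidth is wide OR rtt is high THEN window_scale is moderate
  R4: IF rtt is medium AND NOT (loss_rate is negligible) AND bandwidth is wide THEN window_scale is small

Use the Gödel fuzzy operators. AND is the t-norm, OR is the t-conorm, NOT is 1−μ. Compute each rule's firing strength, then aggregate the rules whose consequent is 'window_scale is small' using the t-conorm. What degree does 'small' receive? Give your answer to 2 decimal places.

R1: low=0.51 → w = 0.51
R2: high=0.31, moderate=0.96; AND[min(a, b)] → w = 0.31
R3: wide=0.88, high=0.31; OR[max(a, b)] → w = 0.88
R4: medium=0.34, ¬negligible=1−0.14=0.86, wide=0.88; AND[min(a, b)] → w = 0.34
Rules with consequent 'small': {R1, R2, R4} → strengths 0.51, 0.31, 0.34
Aggregate via t-conorm [max(a, b)]: 0.51

0.51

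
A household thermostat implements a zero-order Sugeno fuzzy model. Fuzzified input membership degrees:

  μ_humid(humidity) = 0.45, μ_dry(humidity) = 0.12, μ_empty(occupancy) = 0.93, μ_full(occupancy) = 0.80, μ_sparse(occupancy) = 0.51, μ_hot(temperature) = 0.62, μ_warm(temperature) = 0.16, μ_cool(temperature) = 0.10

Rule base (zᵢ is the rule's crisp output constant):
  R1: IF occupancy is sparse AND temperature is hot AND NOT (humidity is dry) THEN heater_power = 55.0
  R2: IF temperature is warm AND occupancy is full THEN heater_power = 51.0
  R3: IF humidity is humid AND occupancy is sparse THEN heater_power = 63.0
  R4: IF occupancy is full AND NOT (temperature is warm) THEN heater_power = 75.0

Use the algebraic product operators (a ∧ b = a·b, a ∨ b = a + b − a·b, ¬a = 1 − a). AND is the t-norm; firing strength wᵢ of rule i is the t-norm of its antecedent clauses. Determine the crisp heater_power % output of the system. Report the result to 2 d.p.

R1 (z=55.0): sparse=0.51, hot=0.62, ¬dry=1−0.12=0.88; AND[a·b] → w = 0.2783
R2 (z=51.0): warm=0.16, full=0.80; AND[a·b] → w = 0.1280
R3 (z=63.0): humid=0.45, sparse=0.51; AND[a·b] → w = 0.2295
R4 (z=75.0): full=0.80, ¬warm=1−0.16=0.84; AND[a·b] → w = 0.6720
Weighted average = (0.2783·55.0 + 0.1280·51.0 + 0.2295·63.0 + 0.6720·75.0) / (0.2783 + 0.1280 + 0.2295 + 0.6720)
  = 86.6906 / 1.3078 = 66.29

66.29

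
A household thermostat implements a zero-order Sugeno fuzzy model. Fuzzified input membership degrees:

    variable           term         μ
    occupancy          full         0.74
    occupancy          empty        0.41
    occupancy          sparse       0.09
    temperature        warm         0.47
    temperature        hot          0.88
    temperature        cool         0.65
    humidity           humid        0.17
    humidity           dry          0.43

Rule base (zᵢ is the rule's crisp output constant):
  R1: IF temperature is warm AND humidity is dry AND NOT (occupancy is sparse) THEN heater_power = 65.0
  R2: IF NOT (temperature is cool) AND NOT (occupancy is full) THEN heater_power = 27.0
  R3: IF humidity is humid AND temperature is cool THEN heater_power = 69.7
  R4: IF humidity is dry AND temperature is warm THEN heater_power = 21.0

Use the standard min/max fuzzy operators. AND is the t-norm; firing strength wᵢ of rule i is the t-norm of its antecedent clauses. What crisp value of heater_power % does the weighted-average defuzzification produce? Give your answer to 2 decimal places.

43.29

R1 (z=65.0): warm=0.47, dry=0.43, ¬sparse=1−0.09=0.91; AND[min(a, b)] → w = 0.43
R2 (z=27.0): ¬cool=1−0.65=0.35, ¬full=1−0.74=0.26; AND[min(a, b)] → w = 0.26
R3 (z=69.7): humid=0.17, cool=0.65; AND[min(a, b)] → w = 0.17
R4 (z=21.0): dry=0.43, warm=0.47; AND[min(a, b)] → w = 0.43
Weighted average = (0.43·65.0 + 0.26·27.0 + 0.17·69.7 + 0.43·21.0) / (0.43 + 0.26 + 0.17 + 0.43)
  = 55.8490 / 1.2900 = 43.29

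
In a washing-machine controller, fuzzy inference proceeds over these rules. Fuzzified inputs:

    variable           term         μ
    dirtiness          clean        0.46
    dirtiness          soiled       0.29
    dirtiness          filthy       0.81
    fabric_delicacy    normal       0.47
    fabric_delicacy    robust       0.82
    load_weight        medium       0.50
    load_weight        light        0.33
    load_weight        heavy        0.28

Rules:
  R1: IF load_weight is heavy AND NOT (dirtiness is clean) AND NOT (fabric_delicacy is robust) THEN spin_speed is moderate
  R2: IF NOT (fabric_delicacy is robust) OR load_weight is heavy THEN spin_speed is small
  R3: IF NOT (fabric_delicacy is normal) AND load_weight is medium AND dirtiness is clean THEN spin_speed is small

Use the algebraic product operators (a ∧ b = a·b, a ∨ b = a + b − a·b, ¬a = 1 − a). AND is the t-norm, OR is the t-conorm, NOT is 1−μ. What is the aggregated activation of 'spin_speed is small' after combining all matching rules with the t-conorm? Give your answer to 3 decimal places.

0.482

R1: heavy=0.28, ¬clean=1−0.46=0.54, ¬robust=1−0.82=0.18; AND[a·b] → w = 0.0272
R2: ¬robust=1−0.82=0.18, heavy=0.28; OR[a + b − a·b] → w = 0.4096
R3: ¬normal=1−0.47=0.53, medium=0.50, clean=0.46; AND[a·b] → w = 0.1219
Rules with consequent 'small': {R2, R3} → strengths 0.4096, 0.1219
Aggregate via t-conorm [a + b − a·b]: 0.4816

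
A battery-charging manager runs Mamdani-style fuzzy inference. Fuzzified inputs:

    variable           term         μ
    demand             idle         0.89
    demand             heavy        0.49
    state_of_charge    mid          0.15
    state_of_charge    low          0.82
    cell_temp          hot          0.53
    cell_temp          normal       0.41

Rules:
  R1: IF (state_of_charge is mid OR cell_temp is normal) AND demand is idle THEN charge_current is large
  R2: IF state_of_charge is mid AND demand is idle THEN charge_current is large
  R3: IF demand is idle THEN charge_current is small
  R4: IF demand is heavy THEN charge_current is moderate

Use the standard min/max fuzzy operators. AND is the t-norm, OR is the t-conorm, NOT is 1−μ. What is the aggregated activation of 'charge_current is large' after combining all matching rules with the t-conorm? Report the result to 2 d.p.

0.41

R1: (mid=0.15 OR normal=0.41) = 0.41; AND[min(a, b)] with idle=0.89 → w = 0.41
R2: mid=0.15, idle=0.89; AND[min(a, b)] → w = 0.15
R3: idle=0.89 → w = 0.89
R4: heavy=0.49 → w = 0.49
Rules with consequent 'large': {R1, R2} → strengths 0.41, 0.15
Aggregate via t-conorm [max(a, b)]: 0.41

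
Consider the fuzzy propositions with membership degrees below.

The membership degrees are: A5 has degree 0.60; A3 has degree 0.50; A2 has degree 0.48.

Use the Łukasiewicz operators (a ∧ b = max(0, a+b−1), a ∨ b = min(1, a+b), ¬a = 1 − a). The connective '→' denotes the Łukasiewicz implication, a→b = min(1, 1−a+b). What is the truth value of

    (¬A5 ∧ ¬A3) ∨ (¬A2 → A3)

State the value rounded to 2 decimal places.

¬A5 = 1 − 0.60 = 0.40
¬A3 = 1 − 0.50 = 0.50
¬A5 ∧ ¬A3 = max(0, a+b−1) on (0.40, 0.50) = 0.00
¬A2 = 1 − 0.48 = 0.52
¬A2 → A3  [Łukasiewicz: min(1, 1−a+b)] with a=0.52, b=0.50 → 0.98
(¬A5 ∧ ¬A3) ∨ (¬A2 → A3) = min(1, a+b) on (0.00, 0.98) = 0.98

0.98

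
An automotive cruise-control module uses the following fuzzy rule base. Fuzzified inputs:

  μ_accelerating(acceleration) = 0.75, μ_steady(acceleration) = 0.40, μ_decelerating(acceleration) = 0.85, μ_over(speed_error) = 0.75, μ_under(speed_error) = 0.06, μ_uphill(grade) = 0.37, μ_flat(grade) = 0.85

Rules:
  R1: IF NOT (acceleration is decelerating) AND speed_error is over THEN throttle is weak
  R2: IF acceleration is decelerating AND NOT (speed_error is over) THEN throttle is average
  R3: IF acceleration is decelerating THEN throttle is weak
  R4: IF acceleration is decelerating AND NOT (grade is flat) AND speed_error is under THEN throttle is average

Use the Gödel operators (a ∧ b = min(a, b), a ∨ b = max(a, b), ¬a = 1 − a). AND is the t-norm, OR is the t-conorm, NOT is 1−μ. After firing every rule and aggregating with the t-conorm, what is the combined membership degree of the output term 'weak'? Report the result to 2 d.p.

0.85

R1: ¬decelerating=1−0.85=0.15, over=0.75; AND[min(a, b)] → w = 0.15
R2: decelerating=0.85, ¬over=1−0.75=0.25; AND[min(a, b)] → w = 0.25
R3: decelerating=0.85 → w = 0.85
R4: decelerating=0.85, ¬flat=1−0.85=0.15, under=0.06; AND[min(a, b)] → w = 0.06
Rules with consequent 'weak': {R1, R3} → strengths 0.15, 0.85
Aggregate via t-conorm [max(a, b)]: 0.85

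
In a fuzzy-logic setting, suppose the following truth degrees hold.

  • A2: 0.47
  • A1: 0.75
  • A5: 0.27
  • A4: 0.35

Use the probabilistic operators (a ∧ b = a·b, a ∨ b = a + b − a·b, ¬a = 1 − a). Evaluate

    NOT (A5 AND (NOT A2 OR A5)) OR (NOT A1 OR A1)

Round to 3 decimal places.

0.967

NOT A2 = 1 − 0.4700 = 0.5300
NOT A2 OR A5 = a + b − a·b on (0.5300, 0.2700) = 0.6569
A5 AND (NOT A2 OR A5) = a·b on (0.2700, 0.6569) = 0.1774
NOT (A5 AND (NOT A2 OR A5)) = 1 − 0.1774 = 0.8226
NOT A1 = 1 − 0.7500 = 0.2500
NOT A1 OR A1 = a + b − a·b on (0.2500, 0.7500) = 0.8125
NOT (A5 AND (NOT A2 OR A5)) OR (NOT A1 OR A1) = a + b − a·b on (0.8226, 0.8125) = 0.9667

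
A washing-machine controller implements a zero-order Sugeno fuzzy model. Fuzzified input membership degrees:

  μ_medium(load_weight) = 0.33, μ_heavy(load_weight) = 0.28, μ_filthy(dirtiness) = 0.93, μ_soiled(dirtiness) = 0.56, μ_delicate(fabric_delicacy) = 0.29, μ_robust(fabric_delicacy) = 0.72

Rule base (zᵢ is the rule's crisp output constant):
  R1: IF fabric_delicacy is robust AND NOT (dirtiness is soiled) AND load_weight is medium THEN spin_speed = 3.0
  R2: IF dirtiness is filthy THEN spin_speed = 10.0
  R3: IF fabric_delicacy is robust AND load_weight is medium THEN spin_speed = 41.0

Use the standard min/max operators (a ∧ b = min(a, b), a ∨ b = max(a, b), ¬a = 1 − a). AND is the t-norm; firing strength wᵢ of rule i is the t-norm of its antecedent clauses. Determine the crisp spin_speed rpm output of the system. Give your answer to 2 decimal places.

R1 (z=3.0): robust=0.72, ¬soiled=1−0.56=0.44, medium=0.33; AND[min(a, b)] → w = 0.33
R2 (z=10.0): filthy=0.93 → w = 0.93
R3 (z=41.0): robust=0.72, medium=0.33; AND[min(a, b)] → w = 0.33
Weighted average = (0.33·3.0 + 0.93·10.0 + 0.33·41.0) / (0.33 + 0.93 + 0.33)
  = 23.8200 / 1.5900 = 14.98

14.98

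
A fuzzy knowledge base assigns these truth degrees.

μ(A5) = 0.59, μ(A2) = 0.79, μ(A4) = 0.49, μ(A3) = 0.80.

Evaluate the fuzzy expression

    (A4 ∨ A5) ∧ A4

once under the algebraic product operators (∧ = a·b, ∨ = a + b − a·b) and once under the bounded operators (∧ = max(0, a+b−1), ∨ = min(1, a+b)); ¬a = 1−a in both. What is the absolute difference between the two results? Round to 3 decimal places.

0.102

Under algebraic product:
  A4 ∨ A5 = a + b − a·b on (0.4900, 0.5900) = 0.7909
  (A4 ∨ A5) ∧ A4 = a·b on (0.7909, 0.4900) = 0.3875
  → value = 0.3875
Under bounded:
  A4 ∨ A5 = min(1, a+b) on (0.49, 0.59) = 1.00
  (A4 ∨ A5) ∧ A4 = max(0, a+b−1) on (1.00, 0.49) = 0.49
  → value = 0.4900
|0.3875 − 0.4900| = 0.102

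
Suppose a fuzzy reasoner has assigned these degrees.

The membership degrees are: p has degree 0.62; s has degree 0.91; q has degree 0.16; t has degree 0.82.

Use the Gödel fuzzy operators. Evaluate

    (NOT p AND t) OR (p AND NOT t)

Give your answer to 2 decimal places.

0.38

NOT p = 1 − 0.62 = 0.38
NOT p AND t = min(a, b) on (0.38, 0.82) = 0.38
NOT t = 1 − 0.82 = 0.18
p AND NOT t = min(a, b) on (0.62, 0.18) = 0.18
(NOT p AND t) OR (p AND NOT t) = max(a, b) on (0.38, 0.18) = 0.38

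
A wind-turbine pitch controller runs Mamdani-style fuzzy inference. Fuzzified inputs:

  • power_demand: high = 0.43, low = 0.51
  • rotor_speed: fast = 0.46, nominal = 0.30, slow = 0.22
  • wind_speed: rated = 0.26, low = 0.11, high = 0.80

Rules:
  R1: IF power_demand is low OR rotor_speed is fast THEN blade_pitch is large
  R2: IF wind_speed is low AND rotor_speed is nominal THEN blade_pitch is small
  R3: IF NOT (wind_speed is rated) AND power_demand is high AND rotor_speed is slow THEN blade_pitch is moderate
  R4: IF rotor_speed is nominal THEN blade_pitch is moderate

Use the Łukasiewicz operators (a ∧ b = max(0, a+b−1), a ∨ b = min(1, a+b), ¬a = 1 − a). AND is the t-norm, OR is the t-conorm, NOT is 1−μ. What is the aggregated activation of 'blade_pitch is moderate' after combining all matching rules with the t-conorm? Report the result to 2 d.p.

0.30

R1: low=0.51, fast=0.46; OR[min(1, a+b)] → w = 0.97
R2: low=0.11, nominal=0.30; AND[max(0, a+b−1)] → w = 0.00
R3: ¬rated=1−0.26=0.74, high=0.43, slow=0.22; AND[max(0, a+b−1)] → w = 0.00
R4: nominal=0.30 → w = 0.30
Rules with consequent 'moderate': {R3, R4} → strengths 0.00, 0.30
Aggregate via t-conorm [min(1, a+b)]: 0.30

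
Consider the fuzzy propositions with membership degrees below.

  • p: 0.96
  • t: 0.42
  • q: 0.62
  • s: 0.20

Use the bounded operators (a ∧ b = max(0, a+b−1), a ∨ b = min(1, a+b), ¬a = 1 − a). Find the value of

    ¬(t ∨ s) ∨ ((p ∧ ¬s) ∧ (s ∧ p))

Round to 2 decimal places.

t ∨ s = min(1, a+b) on (0.42, 0.20) = 0.62
¬(t ∨ s) = 1 − 0.62 = 0.38
¬s = 1 − 0.20 = 0.80
p ∧ ¬s = max(0, a+b−1) on (0.96, 0.80) = 0.76
s ∧ p = max(0, a+b−1) on (0.20, 0.96) = 0.16
(p ∧ ¬s) ∧ (s ∧ p) = max(0, a+b−1) on (0.76, 0.16) = 0.00
¬(t ∨ s) ∨ ((p ∧ ¬s) ∧ (s ∧ p)) = min(1, a+b) on (0.38, 0.00) = 0.38

0.38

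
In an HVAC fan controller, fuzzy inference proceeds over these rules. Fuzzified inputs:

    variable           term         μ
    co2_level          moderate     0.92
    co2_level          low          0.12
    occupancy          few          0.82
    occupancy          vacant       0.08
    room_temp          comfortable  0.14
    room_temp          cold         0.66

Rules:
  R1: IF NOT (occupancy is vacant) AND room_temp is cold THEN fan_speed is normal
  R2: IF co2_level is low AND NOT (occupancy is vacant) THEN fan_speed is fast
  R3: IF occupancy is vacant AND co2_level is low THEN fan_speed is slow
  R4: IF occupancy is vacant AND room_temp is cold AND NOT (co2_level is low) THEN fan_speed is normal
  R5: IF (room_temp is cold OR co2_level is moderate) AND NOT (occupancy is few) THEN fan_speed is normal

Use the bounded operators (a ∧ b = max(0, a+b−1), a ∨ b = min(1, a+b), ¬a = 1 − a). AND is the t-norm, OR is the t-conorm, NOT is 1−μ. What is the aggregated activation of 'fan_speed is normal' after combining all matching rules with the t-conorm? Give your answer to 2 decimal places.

R1: ¬vacant=1−0.08=0.92, cold=0.66; AND[max(0, a+b−1)] → w = 0.58
R2: low=0.12, ¬vacant=1−0.08=0.92; AND[max(0, a+b−1)] → w = 0.04
R3: vacant=0.08, low=0.12; AND[max(0, a+b−1)] → w = 0.00
R4: vacant=0.08, cold=0.66, ¬low=1−0.12=0.88; AND[max(0, a+b−1)] → w = 0.00
R5: (cold=0.66 OR moderate=0.92) = 1.00; AND[max(0, a+b−1)] with ¬few=1−0.82=0.18 → w = 0.18
Rules with consequent 'normal': {R1, R4, R5} → strengths 0.58, 0.00, 0.18
Aggregate via t-conorm [min(1, a+b)]: 0.76

0.76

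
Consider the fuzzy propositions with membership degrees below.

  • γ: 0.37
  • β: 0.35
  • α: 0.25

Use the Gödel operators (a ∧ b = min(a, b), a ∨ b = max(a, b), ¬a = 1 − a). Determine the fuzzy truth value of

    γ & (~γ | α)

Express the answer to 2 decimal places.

~γ = 1 − 0.37 = 0.63
~γ | α = max(a, b) on (0.63, 0.25) = 0.63
γ & (~γ | α) = min(a, b) on (0.37, 0.63) = 0.37

0.37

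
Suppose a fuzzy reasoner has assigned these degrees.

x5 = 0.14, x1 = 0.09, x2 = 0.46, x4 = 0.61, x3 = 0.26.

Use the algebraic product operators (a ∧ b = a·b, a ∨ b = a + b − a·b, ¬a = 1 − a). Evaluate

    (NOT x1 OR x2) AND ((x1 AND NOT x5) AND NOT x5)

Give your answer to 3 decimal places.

0.063

NOT x1 = 1 − 0.0900 = 0.9100
NOT x1 OR x2 = a + b − a·b on (0.9100, 0.4600) = 0.9514
NOT x5 = 1 − 0.1400 = 0.8600
x1 AND NOT x5 = a·b on (0.0900, 0.8600) = 0.0774
NOT x5 = 1 − 0.1400 = 0.8600
(x1 AND NOT x5) AND NOT x5 = a·b on (0.0774, 0.8600) = 0.0666
(NOT x1 OR x2) AND ((x1 AND NOT x5) AND NOT x5) = a·b on (0.9514, 0.0666) = 0.0633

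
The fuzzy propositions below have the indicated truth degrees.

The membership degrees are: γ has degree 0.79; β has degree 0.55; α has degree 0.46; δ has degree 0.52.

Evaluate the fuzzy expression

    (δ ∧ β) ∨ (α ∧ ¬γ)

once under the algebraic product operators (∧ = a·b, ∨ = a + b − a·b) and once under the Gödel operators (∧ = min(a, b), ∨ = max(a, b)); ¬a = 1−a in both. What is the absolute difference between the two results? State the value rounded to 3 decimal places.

Under algebraic product:
  δ ∧ β = a·b on (0.5200, 0.5500) = 0.2860
  ¬γ = 1 − 0.7900 = 0.2100
  α ∧ ¬γ = a·b on (0.4600, 0.2100) = 0.0966
  (δ ∧ β) ∨ (α ∧ ¬γ) = a + b − a·b on (0.2860, 0.0966) = 0.3550
  → value = 0.3550
Under Gödel:
  δ ∧ β = min(a, b) on (0.52, 0.55) = 0.52
  ¬γ = 1 − 0.79 = 0.21
  α ∧ ¬γ = min(a, b) on (0.46, 0.21) = 0.21
  (δ ∧ β) ∨ (α ∧ ¬γ) = max(a, b) on (0.52, 0.21) = 0.52
  → value = 0.5200
|0.3550 − 0.5200| = 0.165

0.165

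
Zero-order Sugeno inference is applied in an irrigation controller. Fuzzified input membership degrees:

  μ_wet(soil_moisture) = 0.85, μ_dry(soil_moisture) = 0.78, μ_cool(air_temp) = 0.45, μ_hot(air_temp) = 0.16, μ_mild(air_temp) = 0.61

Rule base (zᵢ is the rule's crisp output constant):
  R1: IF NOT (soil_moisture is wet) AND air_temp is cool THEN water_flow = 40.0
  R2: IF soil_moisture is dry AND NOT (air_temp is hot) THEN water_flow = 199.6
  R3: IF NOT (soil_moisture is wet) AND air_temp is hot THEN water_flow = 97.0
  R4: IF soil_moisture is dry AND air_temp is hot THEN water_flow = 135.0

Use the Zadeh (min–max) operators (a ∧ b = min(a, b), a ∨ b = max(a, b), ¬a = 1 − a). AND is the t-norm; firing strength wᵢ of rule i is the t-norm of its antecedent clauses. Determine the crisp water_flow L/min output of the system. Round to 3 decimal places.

R1 (z=40.0): ¬wet=1−0.85=0.15, cool=0.45; AND[min(a, b)] → w = 0.15
R2 (z=199.6): dry=0.78, ¬hot=1−0.16=0.84; AND[min(a, b)] → w = 0.78
R3 (z=97.0): ¬wet=1−0.85=0.15, hot=0.16; AND[min(a, b)] → w = 0.15
R4 (z=135.0): dry=0.78, hot=0.16; AND[min(a, b)] → w = 0.16
Weighted average = (0.15·40.0 + 0.78·199.6 + 0.15·97.0 + 0.16·135.0) / (0.15 + 0.78 + 0.15 + 0.16)
  = 197.8380 / 1.2400 = 159.547

159.547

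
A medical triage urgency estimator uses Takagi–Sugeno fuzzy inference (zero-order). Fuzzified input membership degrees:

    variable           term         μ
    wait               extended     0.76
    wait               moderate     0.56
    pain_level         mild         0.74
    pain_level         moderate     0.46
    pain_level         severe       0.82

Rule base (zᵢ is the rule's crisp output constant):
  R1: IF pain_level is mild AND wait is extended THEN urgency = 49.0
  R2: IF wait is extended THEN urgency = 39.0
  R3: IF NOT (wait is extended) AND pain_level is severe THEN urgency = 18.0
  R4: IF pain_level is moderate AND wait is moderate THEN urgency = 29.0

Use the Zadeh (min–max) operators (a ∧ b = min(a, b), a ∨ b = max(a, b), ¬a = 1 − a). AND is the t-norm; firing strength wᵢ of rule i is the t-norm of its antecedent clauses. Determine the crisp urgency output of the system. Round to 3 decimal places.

37.982

R1 (z=49.0): mild=0.74, extended=0.76; AND[min(a, b)] → w = 0.74
R2 (z=39.0): extended=0.76 → w = 0.76
R3 (z=18.0): ¬extended=1−0.76=0.24, severe=0.82; AND[min(a, b)] → w = 0.24
R4 (z=29.0): moderate=0.46, moderate=0.56; AND[min(a, b)] → w = 0.46
Weighted average = (0.74·49.0 + 0.76·39.0 + 0.24·18.0 + 0.46·29.0) / (0.74 + 0.76 + 0.24 + 0.46)
  = 83.5600 / 2.2000 = 37.982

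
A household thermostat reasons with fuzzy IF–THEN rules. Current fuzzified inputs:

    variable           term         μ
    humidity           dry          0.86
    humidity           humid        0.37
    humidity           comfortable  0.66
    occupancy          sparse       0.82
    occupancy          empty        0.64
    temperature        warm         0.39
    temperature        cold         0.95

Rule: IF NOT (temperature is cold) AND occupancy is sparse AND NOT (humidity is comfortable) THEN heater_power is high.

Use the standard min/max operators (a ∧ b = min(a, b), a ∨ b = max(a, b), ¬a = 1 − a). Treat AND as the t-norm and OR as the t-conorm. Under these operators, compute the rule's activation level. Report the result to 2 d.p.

0.05

firing strength: ¬cold=1−0.95=0.05, sparse=0.82, ¬comfortable=1−0.66=0.34; AND[min(a, b)] → w = 0.05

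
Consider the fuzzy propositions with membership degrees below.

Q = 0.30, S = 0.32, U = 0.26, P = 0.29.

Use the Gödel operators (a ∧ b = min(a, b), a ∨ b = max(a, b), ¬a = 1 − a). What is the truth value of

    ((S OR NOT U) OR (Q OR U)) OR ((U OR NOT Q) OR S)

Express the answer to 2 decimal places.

0.74

NOT U = 1 − 0.26 = 0.74
S OR NOT U = max(a, b) on (0.32, 0.74) = 0.74
Q OR U = max(a, b) on (0.30, 0.26) = 0.30
(S OR NOT U) OR (Q OR U) = max(a, b) on (0.74, 0.30) = 0.74
NOT Q = 1 − 0.30 = 0.70
U OR NOT Q = max(a, b) on (0.26, 0.70) = 0.70
(U OR NOT Q) OR S = max(a, b) on (0.70, 0.32) = 0.70
((S OR NOT U) OR (Q OR U)) OR ((U OR NOT Q) OR S) = max(a, b) on (0.74, 0.70) = 0.74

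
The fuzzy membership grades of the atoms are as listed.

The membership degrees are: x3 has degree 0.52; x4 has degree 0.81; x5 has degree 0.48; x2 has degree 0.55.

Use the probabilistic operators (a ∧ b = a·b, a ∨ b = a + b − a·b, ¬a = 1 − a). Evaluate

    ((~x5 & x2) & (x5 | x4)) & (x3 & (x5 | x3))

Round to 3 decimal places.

0.101

~x5 = 1 − 0.4800 = 0.5200
~x5 & x2 = a·b on (0.5200, 0.5500) = 0.2860
x5 | x4 = a + b − a·b on (0.4800, 0.8100) = 0.9012
(~x5 & x2) & (x5 | x4) = a·b on (0.2860, 0.9012) = 0.2577
x5 | x3 = a + b − a·b on (0.4800, 0.5200) = 0.7504
x3 & (x5 | x3) = a·b on (0.5200, 0.7504) = 0.3902
((~x5 & x2) & (x5 | x4)) & (x3 & (x5 | x3)) = a·b on (0.2577, 0.3902) = 0.1006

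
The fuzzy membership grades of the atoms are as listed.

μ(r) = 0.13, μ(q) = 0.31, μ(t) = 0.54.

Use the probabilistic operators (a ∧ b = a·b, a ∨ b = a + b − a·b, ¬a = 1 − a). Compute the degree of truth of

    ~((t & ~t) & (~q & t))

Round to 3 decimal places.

0.907

~t = 1 − 0.5400 = 0.4600
t & ~t = a·b on (0.5400, 0.4600) = 0.2484
~q = 1 − 0.3100 = 0.6900
~q & t = a·b on (0.6900, 0.5400) = 0.3726
(t & ~t) & (~q & t) = a·b on (0.2484, 0.3726) = 0.0926
~((t & ~t) & (~q & t)) = 1 − 0.0926 = 0.9074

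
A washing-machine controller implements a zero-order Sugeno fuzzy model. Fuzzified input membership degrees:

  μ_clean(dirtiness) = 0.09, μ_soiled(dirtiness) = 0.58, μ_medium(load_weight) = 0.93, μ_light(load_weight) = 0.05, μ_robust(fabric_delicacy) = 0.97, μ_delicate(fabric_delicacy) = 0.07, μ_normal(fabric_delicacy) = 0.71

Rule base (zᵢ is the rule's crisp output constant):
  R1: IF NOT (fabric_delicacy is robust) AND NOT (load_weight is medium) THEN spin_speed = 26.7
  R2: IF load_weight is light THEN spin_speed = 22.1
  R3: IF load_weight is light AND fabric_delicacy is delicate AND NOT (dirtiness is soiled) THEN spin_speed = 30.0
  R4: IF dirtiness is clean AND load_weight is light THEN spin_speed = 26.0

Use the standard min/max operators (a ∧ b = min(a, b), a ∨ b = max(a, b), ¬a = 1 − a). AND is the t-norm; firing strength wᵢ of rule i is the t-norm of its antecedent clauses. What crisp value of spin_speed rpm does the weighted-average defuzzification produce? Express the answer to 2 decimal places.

R1 (z=26.7): ¬robust=1−0.97=0.03, ¬medium=1−0.93=0.07; AND[min(a, b)] → w = 0.03
R2 (z=22.1): light=0.05 → w = 0.05
R3 (z=30.0): light=0.05, delicate=0.07, ¬soiled=1−0.58=0.42; AND[min(a, b)] → w = 0.05
R4 (z=26.0): clean=0.09, light=0.05; AND[min(a, b)] → w = 0.05
Weighted average = (0.03·26.7 + 0.05·22.1 + 0.05·30.0 + 0.05·26.0) / (0.03 + 0.05 + 0.05 + 0.05)
  = 4.7060 / 0.1800 = 26.14

26.14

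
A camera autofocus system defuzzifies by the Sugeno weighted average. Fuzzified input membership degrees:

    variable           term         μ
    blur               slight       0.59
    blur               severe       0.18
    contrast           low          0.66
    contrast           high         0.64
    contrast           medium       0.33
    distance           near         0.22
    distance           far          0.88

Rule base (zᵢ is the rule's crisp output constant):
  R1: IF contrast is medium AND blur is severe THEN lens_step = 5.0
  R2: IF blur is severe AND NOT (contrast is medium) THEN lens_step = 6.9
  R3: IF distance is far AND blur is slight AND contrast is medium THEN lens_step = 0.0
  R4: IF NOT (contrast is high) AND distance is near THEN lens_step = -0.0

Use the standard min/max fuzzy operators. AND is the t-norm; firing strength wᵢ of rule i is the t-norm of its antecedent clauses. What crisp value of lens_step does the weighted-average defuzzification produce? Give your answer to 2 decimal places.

R1 (z=5.0): medium=0.33, severe=0.18; AND[min(a, b)] → w = 0.18
R2 (z=6.9): severe=0.18, ¬medium=1−0.33=0.67; AND[min(a, b)] → w = 0.18
R3 (z=0.0): far=0.88, slight=0.59, medium=0.33; AND[min(a, b)] → w = 0.33
R4 (z=-0.0): ¬high=1−0.64=0.36, near=0.22; AND[min(a, b)] → w = 0.22
Weighted average = (0.18·5.0 + 0.18·6.9 + 0.33·0.0 + 0.22·-0.0) / (0.18 + 0.18 + 0.33 + 0.22)
  = 2.1420 / 0.9100 = 2.35

2.35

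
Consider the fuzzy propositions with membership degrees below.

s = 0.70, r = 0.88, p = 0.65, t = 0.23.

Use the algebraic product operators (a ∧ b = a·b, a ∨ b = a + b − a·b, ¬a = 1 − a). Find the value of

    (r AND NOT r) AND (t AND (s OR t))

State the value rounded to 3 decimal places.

NOT r = 1 − 0.8800 = 0.1200
r AND NOT r = a·b on (0.8800, 0.1200) = 0.1056
s OR t = a + b − a·b on (0.7000, 0.2300) = 0.7690
t AND (s OR t) = a·b on (0.2300, 0.7690) = 0.1769
(r AND NOT r) AND (t AND (s OR t)) = a·b on (0.1056, 0.1769) = 0.0187

0.019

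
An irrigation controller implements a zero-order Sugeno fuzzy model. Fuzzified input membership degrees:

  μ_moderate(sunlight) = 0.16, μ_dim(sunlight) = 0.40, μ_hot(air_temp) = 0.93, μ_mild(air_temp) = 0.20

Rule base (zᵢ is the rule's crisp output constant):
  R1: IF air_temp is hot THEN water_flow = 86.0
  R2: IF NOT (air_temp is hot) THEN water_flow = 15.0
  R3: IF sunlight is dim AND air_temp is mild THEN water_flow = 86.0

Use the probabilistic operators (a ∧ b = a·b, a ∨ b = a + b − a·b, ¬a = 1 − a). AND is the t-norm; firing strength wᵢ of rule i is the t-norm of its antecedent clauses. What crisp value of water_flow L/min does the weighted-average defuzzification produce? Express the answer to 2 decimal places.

81.40

R1 (z=86.0): hot=0.93 → w = 0.9300
R2 (z=15.0): ¬hot=1−0.93=0.07 → w = 0.0700
R3 (z=86.0): dim=0.40, mild=0.20; AND[a·b] → w = 0.0800
Weighted average = (0.9300·86.0 + 0.0700·15.0 + 0.0800·86.0) / (0.9300 + 0.0700 + 0.0800)
  = 87.9100 / 1.0800 = 81.40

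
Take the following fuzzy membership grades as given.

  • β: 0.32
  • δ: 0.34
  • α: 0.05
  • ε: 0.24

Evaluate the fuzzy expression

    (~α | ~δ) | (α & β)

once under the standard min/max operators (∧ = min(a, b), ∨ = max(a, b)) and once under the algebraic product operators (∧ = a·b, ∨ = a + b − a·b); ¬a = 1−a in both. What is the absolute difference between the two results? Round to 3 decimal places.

0.033

Under standard min/max:
  ~α = 1 − 0.05 = 0.95
  ~δ = 1 − 0.34 = 0.66
  ~α | ~δ = max(a, b) on (0.95, 0.66) = 0.95
  α & β = min(a, b) on (0.05, 0.32) = 0.05
  (~α | ~δ) | (α & β) = max(a, b) on (0.95, 0.05) = 0.95
  → value = 0.9500
Under algebraic product:
  ~α = 1 − 0.0500 = 0.9500
  ~δ = 1 − 0.3400 = 0.6600
  ~α | ~δ = a + b − a·b on (0.9500, 0.6600) = 0.9830
  α & β = a·b on (0.0500, 0.3200) = 0.0160
  (~α | ~δ) | (α & β) = a + b − a·b on (0.9830, 0.0160) = 0.9833
  → value = 0.9833
|0.9500 − 0.9833| = 0.033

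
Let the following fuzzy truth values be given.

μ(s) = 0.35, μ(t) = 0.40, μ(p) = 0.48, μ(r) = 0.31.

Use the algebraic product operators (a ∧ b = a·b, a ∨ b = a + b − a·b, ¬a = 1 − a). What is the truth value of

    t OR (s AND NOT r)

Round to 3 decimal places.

NOT r = 1 − 0.3100 = 0.6900
s AND NOT r = a·b on (0.3500, 0.6900) = 0.2415
t OR (s AND NOT r) = a + b − a·b on (0.4000, 0.2415) = 0.5449

0.545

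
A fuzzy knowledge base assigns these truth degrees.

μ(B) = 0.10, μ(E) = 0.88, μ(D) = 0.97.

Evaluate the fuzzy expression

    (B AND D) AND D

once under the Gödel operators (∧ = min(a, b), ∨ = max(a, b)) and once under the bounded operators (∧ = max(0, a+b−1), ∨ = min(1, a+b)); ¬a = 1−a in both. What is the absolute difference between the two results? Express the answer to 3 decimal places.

0.060

Under Gödel:
  B AND D = min(a, b) on (0.10, 0.97) = 0.10
  (B AND D) AND D = min(a, b) on (0.10, 0.97) = 0.10
  → value = 0.1000
Under bounded:
  B AND D = max(0, a+b−1) on (0.10, 0.97) = 0.07
  (B AND D) AND D = max(0, a+b−1) on (0.07, 0.97) = 0.04
  → value = 0.0400
|0.1000 − 0.0400| = 0.060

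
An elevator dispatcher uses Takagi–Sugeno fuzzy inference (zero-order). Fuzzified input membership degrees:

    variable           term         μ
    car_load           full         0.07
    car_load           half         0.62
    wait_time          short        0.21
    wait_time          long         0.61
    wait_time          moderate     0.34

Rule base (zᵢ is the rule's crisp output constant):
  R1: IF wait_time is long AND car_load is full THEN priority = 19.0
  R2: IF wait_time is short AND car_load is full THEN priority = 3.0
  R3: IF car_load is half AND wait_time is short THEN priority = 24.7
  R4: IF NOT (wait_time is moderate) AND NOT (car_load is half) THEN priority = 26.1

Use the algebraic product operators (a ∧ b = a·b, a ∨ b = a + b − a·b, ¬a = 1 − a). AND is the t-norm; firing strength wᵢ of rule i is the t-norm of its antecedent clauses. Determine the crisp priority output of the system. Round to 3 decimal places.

24.218

R1 (z=19.0): long=0.61, full=0.07; AND[a·b] → w = 0.0427
R2 (z=3.0): short=0.21, full=0.07; AND[a·b] → w = 0.0147
R3 (z=24.7): half=0.62, short=0.21; AND[a·b] → w = 0.1302
R4 (z=26.1): ¬moderate=1−0.34=0.66, ¬half=1−0.62=0.38; AND[a·b] → w = 0.2508
Weighted average = (0.0427·19.0 + 0.0147·3.0 + 0.1302·24.7 + 0.2508·26.1) / (0.0427 + 0.0147 + 0.1302 + 0.2508)
  = 10.6172 / 0.4384 = 24.218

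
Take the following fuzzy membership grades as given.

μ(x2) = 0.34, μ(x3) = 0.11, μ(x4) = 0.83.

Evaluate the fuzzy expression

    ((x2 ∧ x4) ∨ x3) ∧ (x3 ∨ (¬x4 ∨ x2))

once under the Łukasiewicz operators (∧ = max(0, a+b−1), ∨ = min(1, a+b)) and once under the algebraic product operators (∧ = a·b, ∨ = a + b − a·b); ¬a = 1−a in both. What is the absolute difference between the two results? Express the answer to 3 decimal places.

Under Łukasiewicz:
  x2 ∧ x4 = max(0, a+b−1) on (0.34, 0.83) = 0.17
  (x2 ∧ x4) ∨ x3 = min(1, a+b) on (0.17, 0.11) = 0.28
  ¬x4 = 1 − 0.83 = 0.17
  ¬x4 ∨ x2 = min(1, a+b) on (0.17, 0.34) = 0.51
  x3 ∨ (¬x4 ∨ x2) = min(1, a+b) on (0.11, 0.51) = 0.62
  ((x2 ∧ x4) ∨ x3) ∧ (x3 ∨ (¬x4 ∨ x2)) = max(0, a+b−1) on (0.28, 0.62) = 0.00
  → value = 0.0000
Under algebraic product:
  x2 ∧ x4 = a·b on (0.3400, 0.8300) = 0.2822
  (x2 ∧ x4) ∨ x3 = a + b − a·b on (0.2822, 0.1100) = 0.3612
  ¬x4 = 1 − 0.8300 = 0.1700
  ¬x4 ∨ x2 = a + b − a·b on (0.1700, 0.3400) = 0.4522
  x3 ∨ (¬x4 ∨ x2) = a + b − a·b on (0.1100, 0.4522) = 0.5125
  ((x2 ∧ x4) ∨ x3) ∧ (x3 ∨ (¬x4 ∨ x2)) = a·b on (0.3612, 0.5125) = 0.1851
  → value = 0.1851
|0.0000 − 0.1851| = 0.185

0.185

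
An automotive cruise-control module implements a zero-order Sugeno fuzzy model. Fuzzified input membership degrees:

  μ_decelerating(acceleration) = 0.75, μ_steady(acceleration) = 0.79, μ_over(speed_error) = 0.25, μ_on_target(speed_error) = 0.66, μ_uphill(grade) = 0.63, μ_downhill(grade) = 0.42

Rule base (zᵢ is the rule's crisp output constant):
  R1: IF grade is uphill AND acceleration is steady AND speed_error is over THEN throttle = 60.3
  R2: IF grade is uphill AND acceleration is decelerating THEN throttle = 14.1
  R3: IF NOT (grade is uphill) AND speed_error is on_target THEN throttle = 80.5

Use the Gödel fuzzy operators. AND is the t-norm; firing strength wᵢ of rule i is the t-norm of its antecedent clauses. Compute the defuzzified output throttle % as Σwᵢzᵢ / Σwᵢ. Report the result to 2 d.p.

42.99

R1 (z=60.3): uphill=0.63, steady=0.79, over=0.25; AND[min(a, b)] → w = 0.25
R2 (z=14.1): uphill=0.63, decelerating=0.75; AND[min(a, b)] → w = 0.63
R3 (z=80.5): ¬uphill=1−0.63=0.37, on_target=0.66; AND[min(a, b)] → w = 0.37
Weighted average = (0.25·60.3 + 0.63·14.1 + 0.37·80.5) / (0.25 + 0.63 + 0.37)
  = 53.7430 / 1.2500 = 42.99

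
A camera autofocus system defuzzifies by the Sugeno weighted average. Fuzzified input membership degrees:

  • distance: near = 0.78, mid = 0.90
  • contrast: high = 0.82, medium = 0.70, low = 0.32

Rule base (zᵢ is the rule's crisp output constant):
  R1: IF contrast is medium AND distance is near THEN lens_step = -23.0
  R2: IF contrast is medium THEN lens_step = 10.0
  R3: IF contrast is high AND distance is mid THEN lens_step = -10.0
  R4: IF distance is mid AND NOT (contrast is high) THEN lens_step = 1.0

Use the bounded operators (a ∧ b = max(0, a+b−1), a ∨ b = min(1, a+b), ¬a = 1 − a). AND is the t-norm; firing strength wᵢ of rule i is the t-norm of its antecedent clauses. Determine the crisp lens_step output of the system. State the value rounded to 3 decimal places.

R1 (z=-23.0): medium=0.70, near=0.78; AND[max(0, a+b−1)] → w = 0.48
R2 (z=10.0): medium=0.70 → w = 0.70
R3 (z=-10.0): high=0.82, mid=0.90; AND[max(0, a+b−1)] → w = 0.72
R4 (z=1.0): mid=0.90, ¬high=1−0.82=0.18; AND[max(0, a+b−1)] → w = 0.08
Weighted average = (0.48·-23.0 + 0.70·10.0 + 0.72·-10.0 + 0.08·1.0) / (0.48 + 0.70 + 0.72 + 0.08)
  = -11.1600 / 1.9800 = -5.636

-5.636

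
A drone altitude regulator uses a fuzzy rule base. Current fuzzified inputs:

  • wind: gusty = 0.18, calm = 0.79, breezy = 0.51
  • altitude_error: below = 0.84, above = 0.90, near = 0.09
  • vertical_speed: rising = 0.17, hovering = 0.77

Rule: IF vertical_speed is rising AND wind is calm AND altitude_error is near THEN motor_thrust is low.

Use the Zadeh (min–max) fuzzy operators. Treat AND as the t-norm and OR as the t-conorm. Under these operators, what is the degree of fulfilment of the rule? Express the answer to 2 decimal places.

0.09

firing strength: rising=0.17, calm=0.79, near=0.09; AND[min(a, b)] → w = 0.09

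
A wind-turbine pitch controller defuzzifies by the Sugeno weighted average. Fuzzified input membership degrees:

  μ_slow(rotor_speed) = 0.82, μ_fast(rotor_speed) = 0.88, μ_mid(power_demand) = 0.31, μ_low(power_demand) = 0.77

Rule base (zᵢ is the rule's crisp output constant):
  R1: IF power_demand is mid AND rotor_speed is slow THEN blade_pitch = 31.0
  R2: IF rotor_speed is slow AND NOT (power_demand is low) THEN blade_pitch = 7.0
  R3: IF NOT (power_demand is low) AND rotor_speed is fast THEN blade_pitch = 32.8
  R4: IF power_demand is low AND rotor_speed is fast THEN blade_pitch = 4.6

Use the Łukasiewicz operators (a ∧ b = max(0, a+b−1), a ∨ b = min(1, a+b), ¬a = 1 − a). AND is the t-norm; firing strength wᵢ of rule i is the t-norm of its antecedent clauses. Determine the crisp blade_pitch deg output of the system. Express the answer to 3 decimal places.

R1 (z=31.0): mid=0.31, slow=0.82; AND[max(0, a+b−1)] → w = 0.13
R2 (z=7.0): slow=0.82, ¬low=1−0.77=0.23; AND[max(0, a+b−1)] → w = 0.05
R3 (z=32.8): ¬low=1−0.77=0.23, fast=0.88; AND[max(0, a+b−1)] → w = 0.11
R4 (z=4.6): low=0.77, fast=0.88; AND[max(0, a+b−1)] → w = 0.65
Weighted average = (0.13·31.0 + 0.05·7.0 + 0.11·32.8 + 0.65·4.6) / (0.13 + 0.05 + 0.11 + 0.65)
  = 10.9780 / 0.9400 = 11.679

11.679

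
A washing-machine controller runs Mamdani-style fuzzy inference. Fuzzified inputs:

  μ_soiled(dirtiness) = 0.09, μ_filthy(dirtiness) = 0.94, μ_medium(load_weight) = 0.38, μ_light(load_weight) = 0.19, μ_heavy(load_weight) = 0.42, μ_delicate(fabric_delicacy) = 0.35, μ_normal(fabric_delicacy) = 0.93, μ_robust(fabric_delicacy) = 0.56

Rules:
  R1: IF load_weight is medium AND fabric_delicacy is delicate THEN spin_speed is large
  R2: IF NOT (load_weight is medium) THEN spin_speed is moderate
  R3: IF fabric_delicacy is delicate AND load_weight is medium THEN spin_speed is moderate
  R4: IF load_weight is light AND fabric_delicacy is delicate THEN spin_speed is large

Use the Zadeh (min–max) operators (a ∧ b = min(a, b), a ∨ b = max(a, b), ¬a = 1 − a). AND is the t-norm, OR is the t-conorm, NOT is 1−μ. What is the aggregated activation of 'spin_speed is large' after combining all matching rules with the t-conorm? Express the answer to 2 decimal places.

0.35

R1: medium=0.38, delicate=0.35; AND[min(a, b)] → w = 0.35
R2: ¬medium=1−0.38=0.62 → w = 0.62
R3: delicate=0.35, medium=0.38; AND[min(a, b)] → w = 0.35
R4: light=0.19, delicate=0.35; AND[min(a, b)] → w = 0.19
Rules with consequent 'large': {R1, R4} → strengths 0.35, 0.19
Aggregate via t-conorm [max(a, b)]: 0.35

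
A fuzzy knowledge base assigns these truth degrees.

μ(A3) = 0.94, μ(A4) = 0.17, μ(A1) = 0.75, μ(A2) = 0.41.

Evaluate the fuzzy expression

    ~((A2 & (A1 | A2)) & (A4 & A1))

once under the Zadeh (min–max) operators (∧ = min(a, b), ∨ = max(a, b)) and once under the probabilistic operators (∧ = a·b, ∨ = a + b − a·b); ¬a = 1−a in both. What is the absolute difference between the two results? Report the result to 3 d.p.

Under Zadeh (min–max):
  A1 | A2 = max(a, b) on (0.75, 0.41) = 0.75
  A2 & (A1 | A2) = min(a, b) on (0.41, 0.75) = 0.41
  A4 & A1 = min(a, b) on (0.17, 0.75) = 0.17
  (A2 & (A1 | A2)) & (A4 & A1) = min(a, b) on (0.41, 0.17) = 0.17
  ~((A2 & (A1 | A2)) & (A4 & A1)) = 1 − 0.17 = 0.83
  → value = 0.8300
Under probabilistic:
  A1 | A2 = a + b − a·b on (0.7500, 0.4100) = 0.8525
  A2 & (A1 | A2) = a·b on (0.4100, 0.8525) = 0.3495
  A4 & A1 = a·b on (0.1700, 0.7500) = 0.1275
  (A2 & (A1 | A2)) & (A4 & A1) = a·b on (0.3495, 0.1275) = 0.0446
  ~((A2 & (A1 | A2)) & (A4 & A1)) = 1 − 0.0446 = 0.9554
  → value = 0.9554
|0.8300 − 0.9554| = 0.125

0.125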